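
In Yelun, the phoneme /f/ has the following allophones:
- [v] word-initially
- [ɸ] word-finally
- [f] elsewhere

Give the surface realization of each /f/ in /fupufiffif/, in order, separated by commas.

[v], [f], [f], [f], [ɸ]

Occurrence 1 (position 1): word-initially → [v].
Occurrence 2 (position 5): no conditioning environment matches → elsewhere allophone [f].
Occurrence 3 (position 7): no conditioning environment matches → elsewhere allophone [f].
Occurrence 4 (position 8): no conditioning environment matches → elsewhere allophone [f].
Occurrence 5 (position 10): word-finally → [ɸ].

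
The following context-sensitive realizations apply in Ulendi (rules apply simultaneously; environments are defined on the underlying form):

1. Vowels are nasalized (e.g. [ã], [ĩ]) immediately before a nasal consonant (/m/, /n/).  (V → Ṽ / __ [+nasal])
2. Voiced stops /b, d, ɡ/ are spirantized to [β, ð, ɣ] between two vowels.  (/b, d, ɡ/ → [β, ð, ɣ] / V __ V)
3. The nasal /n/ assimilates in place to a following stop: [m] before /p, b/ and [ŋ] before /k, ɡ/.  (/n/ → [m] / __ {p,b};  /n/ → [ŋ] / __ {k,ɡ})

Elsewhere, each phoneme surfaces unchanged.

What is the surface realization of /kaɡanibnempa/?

/a/ (between /k/ and /ɡ/): rule 1 targets it, but not before a nasal consonant → unchanged [a].
/ɡ/ (between /a/ and /a/) occurs between two vowels → [ɣ] by rule 2.
/a/ — between /ɡ/ and /n/, before a nasal consonant — surfaces as [ã] (rule 1).
/n/ (between /a/ and /i/): rule 3 targets it, but not before a labial or velar stop → unchanged [n].
/i/ — between /n/ and /b/; rule 1 does not apply here → [i].
/b/ (between /i/ and /n/) is in the target of rule 2 but the environment (between two vowels) is not met → [b].
/n/ — between /b/ and /e/; rule 3 does not apply here → [n].
/e/ meets the environment for rule 1 (before a nasal consonant) → [ẽ].
/a/ (word-final) is in the target of rule 1 but the environment (before a nasal consonant) is not met → [a].

[kaɣãnibnẽmpa]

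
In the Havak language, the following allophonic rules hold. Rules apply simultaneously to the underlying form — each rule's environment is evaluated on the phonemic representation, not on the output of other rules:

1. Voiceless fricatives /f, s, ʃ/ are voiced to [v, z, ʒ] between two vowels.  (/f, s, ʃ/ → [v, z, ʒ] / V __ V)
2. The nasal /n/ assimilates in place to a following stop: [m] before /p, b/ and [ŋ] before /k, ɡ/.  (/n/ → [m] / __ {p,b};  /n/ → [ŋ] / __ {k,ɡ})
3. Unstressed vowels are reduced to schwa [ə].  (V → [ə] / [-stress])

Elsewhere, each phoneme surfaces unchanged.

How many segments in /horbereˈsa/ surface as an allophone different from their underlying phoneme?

Segments that undergo a rule: /o/ → [ə] (rule 3); /e/ → [ə] (rule 3); /e/ → [ə] (rule 3); /s/ → [z] (rule 1).
All other segments surface unchanged.

4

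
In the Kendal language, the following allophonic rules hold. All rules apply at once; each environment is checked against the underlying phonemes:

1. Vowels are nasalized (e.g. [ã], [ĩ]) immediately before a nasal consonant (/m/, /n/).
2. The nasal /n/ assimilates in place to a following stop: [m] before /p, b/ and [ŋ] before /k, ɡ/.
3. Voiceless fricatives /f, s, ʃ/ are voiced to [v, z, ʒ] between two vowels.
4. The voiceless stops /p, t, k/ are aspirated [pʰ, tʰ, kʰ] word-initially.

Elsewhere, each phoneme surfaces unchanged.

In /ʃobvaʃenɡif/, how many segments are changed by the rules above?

Segments that undergo a rule: /ʃ/ → [ʒ] (rule 3); /e/ → [ẽ] (rule 1); /n/ → [ŋ] (rule 2).
All other segments surface unchanged.

3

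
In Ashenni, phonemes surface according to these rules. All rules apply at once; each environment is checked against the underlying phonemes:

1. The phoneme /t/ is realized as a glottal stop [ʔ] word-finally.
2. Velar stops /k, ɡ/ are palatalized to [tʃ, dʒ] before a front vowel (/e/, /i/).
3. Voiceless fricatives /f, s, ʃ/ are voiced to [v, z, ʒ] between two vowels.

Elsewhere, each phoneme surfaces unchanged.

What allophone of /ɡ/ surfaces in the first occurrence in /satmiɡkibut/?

/ɡ/ (between /i/ and /k/) fails the environment for rule 2, so it stays [ɡ].

[ɡ]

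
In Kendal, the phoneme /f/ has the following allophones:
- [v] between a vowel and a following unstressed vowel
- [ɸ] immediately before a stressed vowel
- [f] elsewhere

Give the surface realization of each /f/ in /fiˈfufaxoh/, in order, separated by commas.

Occurrence 1 (position 1): no conditioning environment matches → elsewhere allophone [f].
Occurrence 2 (position 3): immediately before a stressed vowel → [ɸ].
Occurrence 3 (position 5): between a vowel and a following unstressed vowel → [v].

[f], [ɸ], [v]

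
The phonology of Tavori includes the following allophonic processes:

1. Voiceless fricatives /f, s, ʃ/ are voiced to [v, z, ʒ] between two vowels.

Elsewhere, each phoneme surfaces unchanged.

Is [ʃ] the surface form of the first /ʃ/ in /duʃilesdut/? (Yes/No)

No

Rule 1 applies to /ʃ/ (between /u/ and /i/: between two vowels) → [ʒ].
The actual realization is [ʒ], not [ʃ].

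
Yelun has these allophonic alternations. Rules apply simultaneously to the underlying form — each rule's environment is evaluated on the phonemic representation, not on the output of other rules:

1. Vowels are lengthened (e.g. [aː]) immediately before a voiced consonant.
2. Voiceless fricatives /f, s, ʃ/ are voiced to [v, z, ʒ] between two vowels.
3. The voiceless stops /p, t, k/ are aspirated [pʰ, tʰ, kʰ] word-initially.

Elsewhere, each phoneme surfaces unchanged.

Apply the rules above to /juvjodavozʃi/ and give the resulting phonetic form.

/j/ stays [j].
/u/ — between /j/ and /v/, before a voiced consonant — surfaces as [uː] (rule 1).
/v/ stays [v].
/j/ stays [j].
/o/ — between /j/ and /d/, before a voiced consonant — surfaces as [oː] (rule 1).
/d/ (between /o/ and /a/) is unaffected → [d].
/a/ (between /d/ and /v/): before a voiced consonant, so rule 1 applies → [aː].
/v/ stays [v].
/o/ meets the environment for rule 1 (before a voiced consonant) → [oː].
/z/ (between /o/ and /ʃ/) is unaffected → [z].
/ʃ/ — between /z/ and /i/; rule 2 does not apply here → [ʃ].
/i/ (word-final) is in the target of rule 1 but the environment (before a voiced consonant) is not met → [i].

[juːvjoːdaːvoːzʃi]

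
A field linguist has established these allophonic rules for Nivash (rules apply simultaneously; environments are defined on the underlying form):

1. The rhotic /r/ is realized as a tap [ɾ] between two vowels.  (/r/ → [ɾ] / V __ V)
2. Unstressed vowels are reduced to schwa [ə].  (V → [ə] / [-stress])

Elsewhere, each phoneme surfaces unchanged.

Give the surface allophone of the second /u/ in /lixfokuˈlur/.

[u]

/u/ (between /l/ and /r/) is in the target of rule 2 but the environment (in an unstressed syllable) is not met → [u].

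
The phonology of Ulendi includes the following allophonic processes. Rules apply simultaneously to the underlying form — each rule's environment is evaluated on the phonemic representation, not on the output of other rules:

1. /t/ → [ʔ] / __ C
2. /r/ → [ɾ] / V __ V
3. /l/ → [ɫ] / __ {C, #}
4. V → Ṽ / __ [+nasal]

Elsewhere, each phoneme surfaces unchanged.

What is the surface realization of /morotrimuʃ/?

/m/ stays [m].
/o/ (between /m/ and /r/) fails the environment for rule 4, so it stays [o].
/r/ (between /o/ and /o/): between two vowels, so rule 2 applies → [ɾ].
/o/ (between /r/ and /t/): rule 4 targets it, but not before a nasal consonant → unchanged [o].
/t/ (between /o/ and /r/) occurs immediately before a consonant → [ʔ] by rule 1.
/r/ (between /t/ and /i/) fails the environment for rule 2, so it stays [r].
Rule 4 applies to /i/ (between /r/ and /m/: before a nasal consonant) → [ĩ].
/m/ stays [m].
/u/ (between /m/ and /ʃ/) fails the environment for rule 4, so it stays [u].
/ʃ/ (word-final): no rule targets it → [ʃ].

[moɾoʔrĩmuʃ]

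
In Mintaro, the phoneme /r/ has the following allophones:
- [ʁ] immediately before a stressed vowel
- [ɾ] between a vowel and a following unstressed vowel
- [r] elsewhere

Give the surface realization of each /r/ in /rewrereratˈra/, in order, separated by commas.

Occurrence 1 (position 1): no conditioning environment matches → elsewhere allophone [r].
Occurrence 2 (position 4): no conditioning environment matches → elsewhere allophone [r].
Occurrence 3 (position 6): between a vowel and a following unstressed vowel → [ɾ].
Occurrence 4 (position 8): between a vowel and a following unstressed vowel → [ɾ].
Occurrence 5 (position 11): immediately before a stressed vowel → [ʁ].

[r], [r], [ɾ], [ɾ], [ʁ]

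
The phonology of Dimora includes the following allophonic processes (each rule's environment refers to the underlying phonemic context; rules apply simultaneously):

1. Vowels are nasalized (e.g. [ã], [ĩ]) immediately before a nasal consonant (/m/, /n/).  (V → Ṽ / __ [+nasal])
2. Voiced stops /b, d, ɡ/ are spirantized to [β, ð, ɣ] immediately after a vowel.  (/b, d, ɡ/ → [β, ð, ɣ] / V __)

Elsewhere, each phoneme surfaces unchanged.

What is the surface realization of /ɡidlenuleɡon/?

/ɡ/ (word-initial) fails the environment for rule 2, so it stays [ɡ].
/i/ (between /ɡ/ and /d/): rule 1 targets it, but not before a nasal consonant → unchanged [i].
/d/ — between /i/ and /l/, immediately after a vowel — surfaces as [ð] (rule 2).
/l/ stays [l].
/e/ (between /l/ and /n/): before a nasal consonant, so rule 1 applies → [ẽ].
/n/ stays [n].
/u/ (between /n/ and /l/) fails the environment for rule 1, so it stays [u].
/l/ (between /u/ and /e/) is unaffected → [l].
/e/ (between /l/ and /ɡ/) fails the environment for rule 1, so it stays [e].
/ɡ/ — between /e/ and /o/, immediately after a vowel — surfaces as [ɣ] (rule 2).
/o/ (between /ɡ/ and /n/): before a nasal consonant, so rule 1 applies → [õ].
/n/ stays [n].

[ɡiðlẽnuleɣõn]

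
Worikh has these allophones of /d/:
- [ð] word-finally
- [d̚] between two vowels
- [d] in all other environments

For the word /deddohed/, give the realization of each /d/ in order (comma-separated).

Occurrence 1 (position 1): no conditioning environment matches → elsewhere allophone [d].
Occurrence 2 (position 3): no conditioning environment matches → elsewhere allophone [d].
Occurrence 3 (position 4): no conditioning environment matches → elsewhere allophone [d].
Occurrence 4 (position 8): word-finally → [ð].

[d], [d], [d], [ð]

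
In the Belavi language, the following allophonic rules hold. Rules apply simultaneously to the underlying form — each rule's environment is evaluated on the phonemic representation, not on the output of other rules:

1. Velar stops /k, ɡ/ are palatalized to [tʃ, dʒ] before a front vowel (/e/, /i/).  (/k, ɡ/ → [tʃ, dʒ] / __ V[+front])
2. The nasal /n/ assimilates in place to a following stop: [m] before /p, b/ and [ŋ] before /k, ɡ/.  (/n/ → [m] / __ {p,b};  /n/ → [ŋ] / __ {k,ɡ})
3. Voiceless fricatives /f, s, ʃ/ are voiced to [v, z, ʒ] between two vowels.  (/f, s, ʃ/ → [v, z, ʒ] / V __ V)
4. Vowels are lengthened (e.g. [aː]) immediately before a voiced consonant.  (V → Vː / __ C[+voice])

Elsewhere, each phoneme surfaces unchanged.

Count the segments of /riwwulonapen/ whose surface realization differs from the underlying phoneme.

Segments that undergo a rule: /i/ → [iː] (rule 4); /u/ → [uː] (rule 4); /o/ → [oː] (rule 4); /e/ → [eː] (rule 4).
All other segments surface unchanged.

4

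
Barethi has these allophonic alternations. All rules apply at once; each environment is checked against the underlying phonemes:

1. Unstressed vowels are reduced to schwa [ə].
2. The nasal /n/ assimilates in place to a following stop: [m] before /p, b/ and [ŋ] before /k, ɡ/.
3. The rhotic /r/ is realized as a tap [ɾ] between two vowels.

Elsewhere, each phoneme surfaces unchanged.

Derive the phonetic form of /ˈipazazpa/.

[ˈipəzəzpə]

/i/ (word-initial) is in the target of rule 1 but the environment (in an unstressed syllable) is not met → [i].
/p/ (between /i/ and /a/) is unaffected → [p].
/a/ — between /p/ and /z/, in an unstressed syllable — surfaces as [ə] (rule 1).
/z/ stays [z].
/a/ — between /z/ and /z/, in an unstressed syllable — surfaces as [ə] (rule 1).
/z/ stays [z].
/p/ (between /z/ and /a/): no rule targets it → [p].
/a/ meets the environment for rule 1 (in an unstressed syllable) → [ə].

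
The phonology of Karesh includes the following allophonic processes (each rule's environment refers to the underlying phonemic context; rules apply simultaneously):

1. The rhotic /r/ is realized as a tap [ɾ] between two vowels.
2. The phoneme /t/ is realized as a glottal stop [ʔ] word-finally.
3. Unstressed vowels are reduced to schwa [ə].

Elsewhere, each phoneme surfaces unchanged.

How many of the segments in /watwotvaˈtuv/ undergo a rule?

Segments that undergo a rule: /a/ → [ə] (rule 3); /o/ → [ə] (rule 3); /a/ → [ə] (rule 3).
All other segments surface unchanged.

3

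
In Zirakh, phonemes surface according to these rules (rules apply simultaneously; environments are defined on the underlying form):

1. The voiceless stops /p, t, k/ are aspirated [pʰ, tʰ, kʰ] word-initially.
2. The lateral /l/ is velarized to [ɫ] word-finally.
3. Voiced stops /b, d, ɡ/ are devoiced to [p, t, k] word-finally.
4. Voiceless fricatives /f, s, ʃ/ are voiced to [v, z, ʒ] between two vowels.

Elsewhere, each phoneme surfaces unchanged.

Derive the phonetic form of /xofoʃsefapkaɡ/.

/f/ (between /o/ and /o/) occurs between two vowels → [v] by rule 4.
/ʃ/ (between /o/ and /s/) fails the environment for rule 4, so it stays [ʃ].
/s/ (between /ʃ/ and /e/) fails the environment for rule 4, so it stays [s].
/f/ (between /e/ and /a/) occurs between two vowels → [v] by rule 4.
/p/ (between /a/ and /k/) fails the environment for rule 1, so it stays [p].
/k/ (between /p/ and /a/) is in the target of rule 1 but the environment (word-initially) is not met → [k].
/ɡ/ meets the environment for rule 3 (word-finally) → [k].

[xovoʃsevapkak]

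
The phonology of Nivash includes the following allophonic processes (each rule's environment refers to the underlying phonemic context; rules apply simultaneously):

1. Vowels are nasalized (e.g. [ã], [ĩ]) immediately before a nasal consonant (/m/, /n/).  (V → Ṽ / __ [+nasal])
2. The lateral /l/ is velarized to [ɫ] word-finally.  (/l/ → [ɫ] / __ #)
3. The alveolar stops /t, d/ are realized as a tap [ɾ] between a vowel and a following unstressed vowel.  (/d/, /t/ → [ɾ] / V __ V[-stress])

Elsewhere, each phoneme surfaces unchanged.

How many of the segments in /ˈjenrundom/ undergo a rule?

3

Segments that undergo a rule: /e/ → [ẽ] (rule 1); /u/ → [ũ] (rule 1); /o/ → [õ] (rule 1).
All other segments surface unchanged.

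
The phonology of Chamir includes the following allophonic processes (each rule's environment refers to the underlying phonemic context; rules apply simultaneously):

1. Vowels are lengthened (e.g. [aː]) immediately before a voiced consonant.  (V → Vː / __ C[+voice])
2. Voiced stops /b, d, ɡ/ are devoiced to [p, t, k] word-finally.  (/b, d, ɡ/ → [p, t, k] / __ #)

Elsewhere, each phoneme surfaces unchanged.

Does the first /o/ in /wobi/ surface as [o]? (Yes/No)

No

/o/ (between /w/ and /b/): before a voiced consonant, so rule 1 applies → [oː].
The actual realization is [oː], not [o].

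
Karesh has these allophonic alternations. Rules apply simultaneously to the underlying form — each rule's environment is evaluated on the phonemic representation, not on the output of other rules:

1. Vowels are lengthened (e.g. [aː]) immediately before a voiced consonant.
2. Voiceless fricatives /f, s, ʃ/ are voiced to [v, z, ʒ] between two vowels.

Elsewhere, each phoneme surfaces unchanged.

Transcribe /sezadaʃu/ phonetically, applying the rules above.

[seːzaːdaʒu]

/s/ (word-initial) is in the target of rule 2 but the environment (between two vowels) is not met → [s].
/e/ (between /s/ and /z/) occurs before a voiced consonant → [eː] by rule 1.
/a/ — between /z/ and /d/, before a voiced consonant — surfaces as [aː] (rule 1).
/a/ (between /d/ and /ʃ/): rule 1 targets it, but not before a voiced consonant → unchanged [a].
/ʃ/ (between /a/ and /u/) occurs between two vowels → [ʒ] by rule 2.
/u/ (word-final) is in the target of rule 1 but the environment (before a voiced consonant) is not met → [u].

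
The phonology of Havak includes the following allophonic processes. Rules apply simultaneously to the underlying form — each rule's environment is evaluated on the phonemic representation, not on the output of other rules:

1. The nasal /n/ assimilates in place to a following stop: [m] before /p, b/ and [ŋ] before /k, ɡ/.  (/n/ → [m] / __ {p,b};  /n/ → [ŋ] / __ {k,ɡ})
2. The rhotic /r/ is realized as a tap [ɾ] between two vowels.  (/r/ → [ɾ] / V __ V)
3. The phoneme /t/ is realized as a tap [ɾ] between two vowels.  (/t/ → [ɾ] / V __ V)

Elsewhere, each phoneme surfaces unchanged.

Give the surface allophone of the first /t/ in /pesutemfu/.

Rule 3 applies to /t/ (between /u/ and /e/: between two vowels) → [ɾ].

[ɾ]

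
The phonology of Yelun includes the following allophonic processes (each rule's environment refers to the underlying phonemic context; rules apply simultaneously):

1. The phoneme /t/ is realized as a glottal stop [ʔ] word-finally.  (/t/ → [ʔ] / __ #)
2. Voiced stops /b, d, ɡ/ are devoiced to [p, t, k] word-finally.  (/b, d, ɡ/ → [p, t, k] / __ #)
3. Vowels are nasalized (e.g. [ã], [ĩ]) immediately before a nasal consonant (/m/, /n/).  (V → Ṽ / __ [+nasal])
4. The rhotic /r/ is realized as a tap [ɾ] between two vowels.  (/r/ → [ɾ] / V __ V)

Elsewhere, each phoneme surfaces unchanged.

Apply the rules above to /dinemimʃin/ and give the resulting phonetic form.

[dĩnẽmĩmʃĩn]

/d/ (word-initial): rule 2 targets it, but not word-finally → unchanged [d].
/i/ meets the environment for rule 3 (before a nasal consonant) → [ĩ].
/n/ stays [n].
/e/ (between /n/ and /m/) occurs before a nasal consonant → [ẽ] by rule 3.
/m/ — not in any rule's target class → [m].
/i/ (between /m/ and /m/) occurs before a nasal consonant → [ĩ] by rule 3.
/m/ (between /i/ and /ʃ/): no rule targets it → [m].
/ʃ/ — not in any rule's target class → [ʃ].
Rule 3 applies to /i/ (between /ʃ/ and /n/: before a nasal consonant) → [ĩ].
/n/ stays [n].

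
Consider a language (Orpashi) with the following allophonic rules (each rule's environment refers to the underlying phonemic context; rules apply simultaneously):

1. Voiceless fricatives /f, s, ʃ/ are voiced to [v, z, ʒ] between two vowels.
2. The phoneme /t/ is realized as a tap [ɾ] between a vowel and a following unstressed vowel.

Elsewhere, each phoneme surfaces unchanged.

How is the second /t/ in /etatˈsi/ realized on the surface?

[t]

/t/ (between /a/ and /s/) fails the environment for rule 2, so it stays [t].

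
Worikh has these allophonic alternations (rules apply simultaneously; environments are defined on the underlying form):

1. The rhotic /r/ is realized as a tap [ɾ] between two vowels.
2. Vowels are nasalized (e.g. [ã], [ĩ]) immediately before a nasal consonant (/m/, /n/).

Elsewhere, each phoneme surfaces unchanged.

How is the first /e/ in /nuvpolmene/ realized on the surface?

/e/ meets the environment for rule 2 (before a nasal consonant) → [ẽ].

[ẽ]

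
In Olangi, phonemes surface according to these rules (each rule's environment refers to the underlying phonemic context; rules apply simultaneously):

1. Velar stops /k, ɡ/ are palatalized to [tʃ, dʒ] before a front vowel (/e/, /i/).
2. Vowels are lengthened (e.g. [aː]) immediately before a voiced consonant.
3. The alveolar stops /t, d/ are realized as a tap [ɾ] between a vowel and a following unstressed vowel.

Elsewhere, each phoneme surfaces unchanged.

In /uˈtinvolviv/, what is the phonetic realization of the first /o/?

[oː]

/o/ meets the environment for rule 2 (before a voiced consonant) → [oː].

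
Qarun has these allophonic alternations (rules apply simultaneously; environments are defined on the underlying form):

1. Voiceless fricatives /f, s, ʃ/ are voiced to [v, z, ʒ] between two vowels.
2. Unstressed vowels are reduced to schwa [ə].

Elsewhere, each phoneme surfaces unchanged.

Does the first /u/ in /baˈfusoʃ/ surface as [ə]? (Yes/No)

No

/u/ — between /f/ and /s/; rule 2 does not apply here → [u].
The actual realization is [u], not [ə].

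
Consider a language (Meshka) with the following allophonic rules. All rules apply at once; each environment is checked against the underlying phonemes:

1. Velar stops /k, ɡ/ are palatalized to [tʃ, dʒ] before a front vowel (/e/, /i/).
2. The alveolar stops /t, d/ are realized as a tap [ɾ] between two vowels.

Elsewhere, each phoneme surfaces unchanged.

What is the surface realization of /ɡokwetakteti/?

/ɡ/ (word-initial) fails the environment for rule 1, so it stays [ɡ].
/k/ — between /o/ and /w/; rule 1 does not apply here → [k].
/t/ (between /e/ and /a/): between two vowels, so rule 2 applies → [ɾ].
/k/ (between /a/ and /t/) fails the environment for rule 1, so it stays [k].
/t/ — between /k/ and /e/; rule 2 does not apply here → [t].
/t/ meets the environment for rule 2 (between two vowels) → [ɾ].

[ɡokweɾakteɾi]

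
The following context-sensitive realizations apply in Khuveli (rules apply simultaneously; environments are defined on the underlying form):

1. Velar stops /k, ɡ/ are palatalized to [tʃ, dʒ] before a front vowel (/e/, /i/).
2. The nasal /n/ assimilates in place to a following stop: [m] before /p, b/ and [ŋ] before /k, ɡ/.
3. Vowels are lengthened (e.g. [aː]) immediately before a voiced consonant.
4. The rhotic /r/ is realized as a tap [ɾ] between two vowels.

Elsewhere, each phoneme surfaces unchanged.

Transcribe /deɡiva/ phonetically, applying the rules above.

[deːdʒiːva]

/d/ (word-initial): no rule targets it → [d].
/e/ (between /d/ and /ɡ/) occurs before a voiced consonant → [eː] by rule 3.
/ɡ/ meets the environment for rule 1 (before a front vowel) → [dʒ].
/i/ meets the environment for rule 3 (before a voiced consonant) → [iː].
/v/ — not in any rule's target class → [v].
/a/ (word-final) is in the target of rule 3 but the environment (before a voiced consonant) is not met → [a].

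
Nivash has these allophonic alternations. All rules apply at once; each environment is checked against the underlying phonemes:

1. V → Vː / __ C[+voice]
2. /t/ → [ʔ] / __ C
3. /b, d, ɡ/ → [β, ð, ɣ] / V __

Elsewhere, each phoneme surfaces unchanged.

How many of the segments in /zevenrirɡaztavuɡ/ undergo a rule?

Segments that undergo a rule: /e/ → [eː] (rule 1); /e/ → [eː] (rule 1); /i/ → [iː] (rule 1); /a/ → [aː] (rule 1); /a/ → [aː] (rule 1); /u/ → [uː] (rule 1); /ɡ/ → [ɣ] (rule 3).
All other segments surface unchanged.

7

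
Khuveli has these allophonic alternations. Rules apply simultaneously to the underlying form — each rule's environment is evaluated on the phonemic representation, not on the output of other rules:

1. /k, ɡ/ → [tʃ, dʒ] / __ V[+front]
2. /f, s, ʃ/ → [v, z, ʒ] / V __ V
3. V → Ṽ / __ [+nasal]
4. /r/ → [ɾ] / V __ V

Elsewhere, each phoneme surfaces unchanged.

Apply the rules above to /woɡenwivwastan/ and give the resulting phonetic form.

[wodʒẽnwivwastãn]

/o/ — between /w/ and /ɡ/; rule 3 does not apply here → [o].
/ɡ/ meets the environment for rule 1 (before a front vowel) → [dʒ].
Rule 3 applies to /e/ (between /ɡ/ and /n/: before a nasal consonant) → [ẽ].
/i/ — between /w/ and /v/; rule 3 does not apply here → [i].
/a/ (between /w/ and /s/): rule 3 targets it, but not before a nasal consonant → unchanged [a].
/s/ (between /a/ and /t/) fails the environment for rule 2, so it stays [s].
Rule 3 applies to /a/ (between /t/ and /n/: before a nasal consonant) → [ã].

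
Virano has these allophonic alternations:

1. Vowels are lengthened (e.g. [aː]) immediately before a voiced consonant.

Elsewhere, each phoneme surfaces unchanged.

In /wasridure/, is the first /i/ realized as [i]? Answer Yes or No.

No

/i/ — between /r/ and /d/, before a voiced consonant — surfaces as [iː] (rule 1).
The actual realization is [iː], not [i].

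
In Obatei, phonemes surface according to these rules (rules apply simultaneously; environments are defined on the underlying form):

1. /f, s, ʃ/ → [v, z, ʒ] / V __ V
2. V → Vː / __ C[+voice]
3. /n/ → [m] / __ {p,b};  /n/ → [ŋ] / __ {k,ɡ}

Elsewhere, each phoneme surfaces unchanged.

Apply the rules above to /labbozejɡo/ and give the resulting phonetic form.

/l/ (word-initial) is unaffected → [l].
/a/ meets the environment for rule 2 (before a voiced consonant) → [aː].
/b/ (between /a/ and /b/): no rule targets it → [b].
/b/ — not in any rule's target class → [b].
/o/ (between /b/ and /z/): before a voiced consonant, so rule 2 applies → [oː].
/z/ stays [z].
/e/ (between /z/ and /j/) occurs before a voiced consonant → [eː] by rule 2.
/j/ — not in any rule's target class → [j].
/ɡ/ (between /j/ and /o/): no rule targets it → [ɡ].
/o/ (word-final) fails the environment for rule 2, so it stays [o].

[laːbboːzeːjɡo]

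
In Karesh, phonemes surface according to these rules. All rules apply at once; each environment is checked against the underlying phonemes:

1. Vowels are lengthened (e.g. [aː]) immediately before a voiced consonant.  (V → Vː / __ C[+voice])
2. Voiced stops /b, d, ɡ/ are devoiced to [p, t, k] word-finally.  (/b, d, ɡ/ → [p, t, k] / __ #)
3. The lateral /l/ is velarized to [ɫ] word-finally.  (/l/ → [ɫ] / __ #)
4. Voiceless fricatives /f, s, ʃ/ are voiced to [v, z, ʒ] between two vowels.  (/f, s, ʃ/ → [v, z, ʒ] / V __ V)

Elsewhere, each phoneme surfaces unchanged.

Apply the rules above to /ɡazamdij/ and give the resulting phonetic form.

[ɡaːzaːmdiːj]

/ɡ/ (word-initial): rule 2 targets it, but not word-finally → unchanged [ɡ].
/a/ (between /ɡ/ and /z/): before a voiced consonant, so rule 1 applies → [aː].
/z/ (between /a/ and /a/): no rule targets it → [z].
Rule 1 applies to /a/ (between /z/ and /m/: before a voiced consonant) → [aː].
/m/ — not in any rule's target class → [m].
/d/ (between /m/ and /i/) is in the target of rule 2 but the environment (word-finally) is not met → [d].
Rule 1 applies to /i/ (between /d/ and /j/: before a voiced consonant) → [iː].
/j/ — not in any rule's target class → [j].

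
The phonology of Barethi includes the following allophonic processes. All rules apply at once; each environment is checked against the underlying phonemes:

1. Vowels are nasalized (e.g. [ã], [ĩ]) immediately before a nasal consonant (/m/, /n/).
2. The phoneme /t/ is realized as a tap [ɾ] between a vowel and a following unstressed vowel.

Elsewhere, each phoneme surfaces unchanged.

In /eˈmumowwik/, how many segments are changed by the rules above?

Segments that undergo a rule: /e/ → [ẽ] (rule 1); /u/ → [ũ] (rule 1).
All other segments surface unchanged.

2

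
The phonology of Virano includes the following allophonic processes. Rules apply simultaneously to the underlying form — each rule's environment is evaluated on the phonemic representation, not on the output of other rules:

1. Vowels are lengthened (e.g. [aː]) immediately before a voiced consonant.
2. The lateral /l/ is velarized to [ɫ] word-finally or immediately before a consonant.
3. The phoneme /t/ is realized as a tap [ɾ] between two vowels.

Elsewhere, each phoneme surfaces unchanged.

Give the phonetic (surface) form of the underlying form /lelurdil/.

/l/ (word-initial) fails the environment for rule 2, so it stays [l].
/e/ — between /l/ and /l/, before a voiced consonant — surfaces as [eː] (rule 1).
/l/ — between /e/ and /u/; rule 2 does not apply here → [l].
/u/ meets the environment for rule 1 (before a voiced consonant) → [uː].
/i/ — between /d/ and /l/, before a voiced consonant — surfaces as [iː] (rule 1).
/l/ (word-final) occurs word-finally or immediately before a consonant → [ɫ] by rule 2.

[leːluːrdiːɫ]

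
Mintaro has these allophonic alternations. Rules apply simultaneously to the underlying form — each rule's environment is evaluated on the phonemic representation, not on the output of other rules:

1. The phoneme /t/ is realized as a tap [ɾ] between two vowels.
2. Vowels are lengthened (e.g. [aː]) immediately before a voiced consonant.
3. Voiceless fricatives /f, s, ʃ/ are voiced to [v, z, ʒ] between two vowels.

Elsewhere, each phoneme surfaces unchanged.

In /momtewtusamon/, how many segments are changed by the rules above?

5

Segments that undergo a rule: /o/ → [oː] (rule 2); /e/ → [eː] (rule 2); /s/ → [z] (rule 3); /a/ → [aː] (rule 2); /o/ → [oː] (rule 2).
All other segments surface unchanged.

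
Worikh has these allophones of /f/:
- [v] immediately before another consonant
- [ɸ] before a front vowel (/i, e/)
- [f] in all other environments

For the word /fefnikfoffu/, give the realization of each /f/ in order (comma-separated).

[ɸ], [v], [f], [v], [f]

Occurrence 1 (position 1): before a front vowel (/i, e/) → [ɸ].
Occurrence 2 (position 3): immediately before another consonant → [v].
Occurrence 3 (position 7): no conditioning environment matches → elsewhere allophone [f].
Occurrence 4 (position 9): immediately before another consonant → [v].
Occurrence 5 (position 10): no conditioning environment matches → elsewhere allophone [f].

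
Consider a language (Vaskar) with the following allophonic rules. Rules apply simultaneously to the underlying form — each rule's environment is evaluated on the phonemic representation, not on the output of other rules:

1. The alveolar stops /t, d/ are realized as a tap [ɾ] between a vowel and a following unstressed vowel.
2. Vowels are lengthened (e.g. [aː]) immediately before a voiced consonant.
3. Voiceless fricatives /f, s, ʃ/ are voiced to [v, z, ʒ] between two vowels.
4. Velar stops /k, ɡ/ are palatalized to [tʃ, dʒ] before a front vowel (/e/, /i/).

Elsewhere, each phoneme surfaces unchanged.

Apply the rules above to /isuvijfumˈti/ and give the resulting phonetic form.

[izuːviːjfuːmˈti]

/i/ (word-initial) fails the environment for rule 2, so it stays [i].
/s/ — between /i/ and /u/, between two vowels — surfaces as [z] (rule 3).
/u/ (between /s/ and /v/): before a voiced consonant, so rule 2 applies → [uː].
/v/ (between /u/ and /i/): no rule targets it → [v].
/i/ meets the environment for rule 2 (before a voiced consonant) → [iː].
/j/ — not in any rule's target class → [j].
/f/ (between /j/ and /u/) is in the target of rule 3 but the environment (between two vowels) is not met → [f].
Rule 2 applies to /u/ (between /f/ and /m/: before a voiced consonant) → [uː].
/m/ — not in any rule's target class → [m].
/t/ (between /m/ and /i/) fails the environment for rule 1, so it stays [t].
/i/ (word-final): rule 2 targets it, but not before a voiced consonant → unchanged [i].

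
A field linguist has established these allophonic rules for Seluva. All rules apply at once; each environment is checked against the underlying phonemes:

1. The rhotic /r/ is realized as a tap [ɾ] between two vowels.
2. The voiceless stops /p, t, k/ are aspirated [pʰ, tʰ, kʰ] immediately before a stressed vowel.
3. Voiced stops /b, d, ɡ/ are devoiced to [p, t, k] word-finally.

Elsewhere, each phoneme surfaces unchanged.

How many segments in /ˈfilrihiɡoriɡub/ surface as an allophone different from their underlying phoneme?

Segments that undergo a rule: /r/ → [ɾ] (rule 1); /b/ → [p] (rule 3).
All other segments surface unchanged.

2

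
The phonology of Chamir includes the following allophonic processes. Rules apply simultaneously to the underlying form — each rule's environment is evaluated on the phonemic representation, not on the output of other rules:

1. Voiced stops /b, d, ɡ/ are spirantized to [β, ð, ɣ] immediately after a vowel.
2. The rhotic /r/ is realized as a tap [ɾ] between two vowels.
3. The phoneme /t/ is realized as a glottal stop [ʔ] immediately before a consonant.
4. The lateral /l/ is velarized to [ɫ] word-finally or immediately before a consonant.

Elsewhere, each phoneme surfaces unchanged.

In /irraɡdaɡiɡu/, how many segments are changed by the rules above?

3

Segments that undergo a rule: /ɡ/ → [ɣ] (rule 1); /ɡ/ → [ɣ] (rule 1); /ɡ/ → [ɣ] (rule 1).
All other segments surface unchanged.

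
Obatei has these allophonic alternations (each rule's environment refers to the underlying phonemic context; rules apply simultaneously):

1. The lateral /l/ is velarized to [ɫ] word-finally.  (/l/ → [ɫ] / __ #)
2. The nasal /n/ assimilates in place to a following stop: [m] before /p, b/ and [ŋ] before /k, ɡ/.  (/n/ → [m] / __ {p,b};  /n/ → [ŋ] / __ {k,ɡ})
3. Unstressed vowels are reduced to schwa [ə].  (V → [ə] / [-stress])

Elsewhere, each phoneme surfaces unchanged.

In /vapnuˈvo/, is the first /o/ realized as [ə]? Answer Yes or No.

No

/o/ (word-final) fails the environment for rule 3, so it stays [o].
The actual realization is [o], not [ə].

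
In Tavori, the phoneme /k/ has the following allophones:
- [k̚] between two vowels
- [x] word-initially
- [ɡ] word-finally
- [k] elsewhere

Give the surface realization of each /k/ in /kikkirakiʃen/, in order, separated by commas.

Occurrence 1 (position 1): word-initially → [x].
Occurrence 2 (position 3): no conditioning environment matches → elsewhere allophone [k].
Occurrence 3 (position 4): no conditioning environment matches → elsewhere allophone [k].
Occurrence 4 (position 8): between two vowels → [k̚].

[x], [k], [k], [k̚]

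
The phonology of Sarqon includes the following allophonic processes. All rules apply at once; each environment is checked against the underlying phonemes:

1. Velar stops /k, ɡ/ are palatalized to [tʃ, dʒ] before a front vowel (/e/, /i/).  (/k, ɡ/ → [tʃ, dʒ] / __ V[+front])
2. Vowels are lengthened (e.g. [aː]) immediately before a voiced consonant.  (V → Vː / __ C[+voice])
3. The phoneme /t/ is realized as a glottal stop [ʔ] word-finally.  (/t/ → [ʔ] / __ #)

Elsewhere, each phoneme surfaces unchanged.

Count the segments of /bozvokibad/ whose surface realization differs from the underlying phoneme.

Segments that undergo a rule: /o/ → [oː] (rule 2); /k/ → [tʃ] (rule 1); /i/ → [iː] (rule 2); /a/ → [aː] (rule 2).
All other segments surface unchanged.

4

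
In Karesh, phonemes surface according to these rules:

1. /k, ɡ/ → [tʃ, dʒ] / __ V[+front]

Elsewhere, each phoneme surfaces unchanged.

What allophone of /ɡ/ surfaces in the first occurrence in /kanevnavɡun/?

[ɡ]

/ɡ/ (between /v/ and /u/): rule 1 targets it, but not before a front vowel → unchanged [ɡ].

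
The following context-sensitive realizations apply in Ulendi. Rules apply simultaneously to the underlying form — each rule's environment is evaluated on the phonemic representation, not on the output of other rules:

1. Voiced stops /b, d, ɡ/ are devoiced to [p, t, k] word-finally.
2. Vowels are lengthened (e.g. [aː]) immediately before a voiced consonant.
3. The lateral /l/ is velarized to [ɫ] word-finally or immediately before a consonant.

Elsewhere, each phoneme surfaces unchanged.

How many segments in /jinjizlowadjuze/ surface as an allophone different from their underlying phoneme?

Segments that undergo a rule: /i/ → [iː] (rule 2); /i/ → [iː] (rule 2); /o/ → [oː] (rule 2); /a/ → [aː] (rule 2); /u/ → [uː] (rule 2).
All other segments surface unchanged.

5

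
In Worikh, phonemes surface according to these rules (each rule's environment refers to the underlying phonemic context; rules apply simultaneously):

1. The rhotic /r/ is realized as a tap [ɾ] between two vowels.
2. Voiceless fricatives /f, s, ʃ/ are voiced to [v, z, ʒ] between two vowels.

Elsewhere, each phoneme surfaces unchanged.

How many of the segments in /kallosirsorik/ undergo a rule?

Segments that undergo a rule: /s/ → [z] (rule 2); /r/ → [ɾ] (rule 1).
All other segments surface unchanged.

2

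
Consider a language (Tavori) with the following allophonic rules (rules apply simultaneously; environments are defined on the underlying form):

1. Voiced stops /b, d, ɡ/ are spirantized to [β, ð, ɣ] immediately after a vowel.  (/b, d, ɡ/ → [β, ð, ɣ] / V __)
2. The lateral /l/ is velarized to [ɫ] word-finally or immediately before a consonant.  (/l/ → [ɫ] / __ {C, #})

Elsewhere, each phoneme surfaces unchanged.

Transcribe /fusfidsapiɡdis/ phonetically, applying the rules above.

/f/ (word-initial) is unaffected → [f].
/u/ — not in any rule's target class → [u].
/s/ (between /u/ and /f/): no rule targets it → [s].
/f/ (between /s/ and /i/): no rule targets it → [f].
/i/ (between /f/ and /d/) is unaffected → [i].
Rule 1 applies to /d/ (between /i/ and /s/: immediately after a vowel) → [ð].
/s/ (between /d/ and /a/): no rule targets it → [s].
/a/ (between /s/ and /p/): no rule targets it → [a].
/p/ — not in any rule's target class → [p].
/i/ stays [i].
/ɡ/ (between /i/ and /d/) occurs immediately after a vowel → [ɣ] by rule 1.
/d/ (between /ɡ/ and /i/) is in the target of rule 1 but the environment (immediately after a vowel) is not met → [d].
/i/ (between /d/ and /s/): no rule targets it → [i].
/s/ (word-final) is unaffected → [s].

[fusfiðsapiɣdis]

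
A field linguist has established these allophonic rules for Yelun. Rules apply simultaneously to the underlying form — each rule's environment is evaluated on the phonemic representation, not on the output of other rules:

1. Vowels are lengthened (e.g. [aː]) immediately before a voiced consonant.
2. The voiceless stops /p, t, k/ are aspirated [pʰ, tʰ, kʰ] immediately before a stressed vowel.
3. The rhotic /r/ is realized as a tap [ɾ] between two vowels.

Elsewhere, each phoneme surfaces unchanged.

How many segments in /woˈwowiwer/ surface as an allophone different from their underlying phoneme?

4

Segments that undergo a rule: /o/ → [oː] (rule 1); /o/ → [oː] (rule 1); /i/ → [iː] (rule 1); /e/ → [eː] (rule 1).
All other segments surface unchanged.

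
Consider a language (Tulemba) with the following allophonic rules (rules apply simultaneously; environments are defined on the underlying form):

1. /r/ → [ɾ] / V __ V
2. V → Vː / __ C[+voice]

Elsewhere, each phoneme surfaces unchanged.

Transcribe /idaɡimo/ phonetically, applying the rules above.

[iːdaːɡiːmo]

Rule 2 applies to /i/ (word-initial: before a voiced consonant) → [iː].
/d/ stays [d].
/a/ (between /d/ and /ɡ/) occurs before a voiced consonant → [aː] by rule 2.
/ɡ/ stays [ɡ].
/i/ (between /ɡ/ and /m/): before a voiced consonant, so rule 2 applies → [iː].
/m/ (between /i/ and /o/) is unaffected → [m].
/o/ (word-final) is in the target of rule 2 but the environment (before a voiced consonant) is not met → [o].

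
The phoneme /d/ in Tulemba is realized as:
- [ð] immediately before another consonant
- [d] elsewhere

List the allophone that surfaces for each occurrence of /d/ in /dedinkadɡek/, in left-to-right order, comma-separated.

Occurrence 1 (position 1): no conditioning environment matches → elsewhere allophone [d].
Occurrence 2 (position 3): no conditioning environment matches → elsewhere allophone [d].
Occurrence 3 (position 8): immediately before another consonant → [ð].

[d], [d], [ð]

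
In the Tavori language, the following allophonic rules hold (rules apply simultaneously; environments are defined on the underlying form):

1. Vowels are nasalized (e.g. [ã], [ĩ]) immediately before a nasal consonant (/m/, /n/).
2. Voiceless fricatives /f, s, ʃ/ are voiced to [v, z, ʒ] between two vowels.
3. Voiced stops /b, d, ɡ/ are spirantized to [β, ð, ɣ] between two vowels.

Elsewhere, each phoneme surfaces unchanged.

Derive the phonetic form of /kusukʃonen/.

[kuzukʃõnẽn]

/u/ — between /k/ and /s/; rule 1 does not apply here → [u].
Rule 2 applies to /s/ (between /u/ and /u/: between two vowels) → [z].
/u/ (between /s/ and /k/): rule 1 targets it, but not before a nasal consonant → unchanged [u].
/ʃ/ (between /k/ and /o/) fails the environment for rule 2, so it stays [ʃ].
/o/ (between /ʃ/ and /n/): before a nasal consonant, so rule 1 applies → [õ].
/e/ (between /n/ and /n/) occurs before a nasal consonant → [ẽ] by rule 1.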